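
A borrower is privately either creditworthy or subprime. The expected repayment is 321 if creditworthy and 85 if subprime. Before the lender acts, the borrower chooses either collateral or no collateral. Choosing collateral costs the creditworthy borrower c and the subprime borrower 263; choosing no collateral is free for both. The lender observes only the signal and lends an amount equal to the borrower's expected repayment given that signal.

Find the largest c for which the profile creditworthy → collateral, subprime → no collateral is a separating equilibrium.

Under separation: collateral → creditworthy (pays 321); no collateral → subprime (pays 85).
Subprime: 85 − 0 = 85 ≥ 321 − 263 = 58. Holds regardless of c. ✓
Creditworthy: 321 − c ≥ 85 − 0, so c ≤ 321 − 85 = 236.

236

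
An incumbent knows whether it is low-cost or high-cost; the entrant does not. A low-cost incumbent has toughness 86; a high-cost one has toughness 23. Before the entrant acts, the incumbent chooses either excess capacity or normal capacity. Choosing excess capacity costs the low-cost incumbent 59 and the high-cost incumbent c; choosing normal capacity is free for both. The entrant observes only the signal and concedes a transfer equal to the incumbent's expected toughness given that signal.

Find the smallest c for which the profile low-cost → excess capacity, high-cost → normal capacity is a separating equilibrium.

Under separation: excess capacity → low-cost (pays 86); normal capacity → high-cost (pays 23).
Low-cost: 86 − 59 = 27 ≥ 23 − 0 = 23. Holds regardless of c. ✓
High-cost: 23 − 0 ≥ 86 − c, so c ≥ 86 − 23 = 63.

63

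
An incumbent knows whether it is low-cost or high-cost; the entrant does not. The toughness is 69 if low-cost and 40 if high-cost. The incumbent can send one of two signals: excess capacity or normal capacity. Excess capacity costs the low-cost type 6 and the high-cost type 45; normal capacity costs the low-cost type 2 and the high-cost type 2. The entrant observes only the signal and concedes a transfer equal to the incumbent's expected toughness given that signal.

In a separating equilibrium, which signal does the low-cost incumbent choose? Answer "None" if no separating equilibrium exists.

Try low-cost → excess capacity, high-cost → normal capacity:
  If types separate, excess capacity earns payment 69 and normal capacity earns 40.
  Low-cost: excess capacity gives 69 − 6 = 63; normal capacity gives 40 − 2 = 38. No deviation. ✓
  High-cost: normal capacity gives 40 − 2 = 38; excess capacity gives 69 − 45 = 24. No deviation. ✓
Both hold — the low-cost type sends excess capacity.

excess capacity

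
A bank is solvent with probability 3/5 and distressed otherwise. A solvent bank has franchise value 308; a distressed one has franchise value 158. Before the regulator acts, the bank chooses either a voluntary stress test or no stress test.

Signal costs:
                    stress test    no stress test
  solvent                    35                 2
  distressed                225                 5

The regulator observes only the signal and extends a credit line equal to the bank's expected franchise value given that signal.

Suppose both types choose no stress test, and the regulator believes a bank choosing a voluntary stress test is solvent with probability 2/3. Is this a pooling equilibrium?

Yes

At the pooled signal (no stress test) the regulator holds the prior 3/5 and pays 3/5·308 + 2/5·158 = 248. Off-path (stress test) belief 2/3 gives 2/3·308 + 1/3·158 = 258.
Solvent: no stress test gives 248 − 2 = 246; stress test gives 258 − 35 = 223. Stays. ✓
Distressed: no stress test gives 248 − 5 = 243; stress test gives 258 − 225 = 33. Stays. ✓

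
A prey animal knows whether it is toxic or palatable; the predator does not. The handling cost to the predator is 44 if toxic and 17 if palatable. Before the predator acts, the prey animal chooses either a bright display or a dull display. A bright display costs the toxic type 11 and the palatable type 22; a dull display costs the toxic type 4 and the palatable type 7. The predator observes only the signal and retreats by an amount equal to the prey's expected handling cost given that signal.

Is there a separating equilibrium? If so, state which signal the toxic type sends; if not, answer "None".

Try toxic → bright display, palatable → dull display:
  Under separation the predator infers type exactly: bright display → toxic (pays 44), dull display → palatable (pays 17).
  Toxic: bright display gives 44 − 11 = 33; dull display gives 17 − 4 = 13. No deviation. ✓
  Palatable: dull display gives 17 − 7 = 10; bright display gives 44 − 22 = 22. Would deviate. ✗
Try toxic → dull display, palatable → bright display:
  Under separation the predator infers type exactly: dull display → toxic (pays 44), bright display → palatable (pays 17).
  Toxic: dull display gives 44 − 4 = 40; bright display gives 17 − 11 = 6. No deviation. ✓
  Palatable: bright display gives 17 − 22 = -5; dull display gives 44 − 7 = 37. Would deviate. ✗
Neither assignment is incentive-compatible.

None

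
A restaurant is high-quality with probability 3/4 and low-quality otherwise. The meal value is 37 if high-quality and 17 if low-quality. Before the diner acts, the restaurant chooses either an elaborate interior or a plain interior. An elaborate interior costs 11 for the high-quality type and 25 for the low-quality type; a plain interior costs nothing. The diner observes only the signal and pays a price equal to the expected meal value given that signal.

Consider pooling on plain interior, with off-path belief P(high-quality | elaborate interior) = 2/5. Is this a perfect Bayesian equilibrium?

At the pooled signal (plain interior) the diner holds the prior 3/4 and pays 3/4·37 + 1/4·17 = 32. Off-path (elaborate interior) belief 2/5 gives 2/5·37 + 3/5·17 = 25.
High-quality: plain interior gives 32 − 0 = 32; elaborate interior gives 25 − 11 = 14. Stays. ✓
Low-quality: plain interior gives 32 − 0 = 32; elaborate interior gives 25 − 25 = 0. Stays. ✓

Yes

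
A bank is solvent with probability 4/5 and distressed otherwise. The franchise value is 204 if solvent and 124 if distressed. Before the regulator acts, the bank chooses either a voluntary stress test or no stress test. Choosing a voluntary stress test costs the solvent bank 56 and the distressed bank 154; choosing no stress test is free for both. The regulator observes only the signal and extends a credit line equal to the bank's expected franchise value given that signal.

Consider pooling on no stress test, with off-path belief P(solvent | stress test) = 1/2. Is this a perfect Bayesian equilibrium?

Yes

At the pooled signal (no stress test) the regulator holds the prior 4/5 and pays 4/5·204 + 1/5·124 = 188. Off-path (stress test) belief 1/2 gives 1/2·204 + 1/2·124 = 164.
Solvent: no stress test gives 188 − 0 = 188; stress test gives 164 − 56 = 108. Stays. ✓
Distressed: no stress test gives 188 − 0 = 188; stress test gives 164 − 154 = 10. Stays. ✓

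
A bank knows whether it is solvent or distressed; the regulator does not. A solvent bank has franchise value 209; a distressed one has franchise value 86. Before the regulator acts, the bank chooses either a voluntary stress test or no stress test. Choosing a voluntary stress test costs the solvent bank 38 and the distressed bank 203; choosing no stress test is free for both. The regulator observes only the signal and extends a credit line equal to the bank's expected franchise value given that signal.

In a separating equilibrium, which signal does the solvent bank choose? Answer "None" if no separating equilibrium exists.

Try solvent → stress test, distressed → no stress test:
  Under separation the regulator infers type exactly: stress test → solvent (pays 209), no stress test → distressed (pays 86).
  Solvent: stress test gives 209 − 38 = 171; no stress test gives 86 − 0 = 86. No deviation. ✓
  Distressed: no stress test gives 86 − 0 = 86; stress test gives 209 − 203 = 6. No deviation. ✓
Both hold — the solvent type sends stress test.

stress test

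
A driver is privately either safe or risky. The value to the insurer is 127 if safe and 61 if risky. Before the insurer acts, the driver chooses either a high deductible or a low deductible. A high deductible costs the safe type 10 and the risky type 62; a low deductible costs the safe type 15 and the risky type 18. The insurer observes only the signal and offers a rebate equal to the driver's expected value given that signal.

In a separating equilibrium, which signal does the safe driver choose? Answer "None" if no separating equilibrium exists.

None

Try safe → high deductible, risky → low deductible:
  If types separate, high deductible earns payment 127 and low deductible earns 61.
  Safe: high deductible gives 127 − 10 = 117; low deductible gives 61 − 15 = 46. No deviation. ✓
  Risky: low deductible gives 61 − 18 = 43; high deductible gives 127 − 62 = 65. Would deviate. ✗
Try safe → low deductible, risky → high deductible:
  If types separate, low deductible earns payment 127 and high deductible earns 61.
  Safe: low deductible gives 127 − 15 = 112; high deductible gives 61 − 10 = 51. No deviation. ✓
  Risky: high deductible gives 61 − 62 = -1; low deductible gives 127 − 18 = 109. Would deviate. ✗
Neither assignment is incentive-compatible.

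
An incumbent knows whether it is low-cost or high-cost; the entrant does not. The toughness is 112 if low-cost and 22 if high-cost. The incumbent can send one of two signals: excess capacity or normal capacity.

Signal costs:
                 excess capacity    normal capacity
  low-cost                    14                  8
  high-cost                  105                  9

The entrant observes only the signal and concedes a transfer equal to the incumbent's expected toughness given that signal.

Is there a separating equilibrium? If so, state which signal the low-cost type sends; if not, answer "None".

excess capacity

Try low-cost → excess capacity, high-cost → normal capacity:
  Under separation the entrant infers type exactly: excess capacity → low-cost (pays 112), normal capacity → high-cost (pays 22).
  Low-cost: excess capacity gives 112 − 14 = 98; normal capacity gives 22 − 8 = 14. No deviation. ✓
  High-cost: normal capacity gives 22 − 9 = 13; excess capacity gives 112 − 105 = 7. No deviation. ✓
Both hold — the low-cost type sends excess capacity.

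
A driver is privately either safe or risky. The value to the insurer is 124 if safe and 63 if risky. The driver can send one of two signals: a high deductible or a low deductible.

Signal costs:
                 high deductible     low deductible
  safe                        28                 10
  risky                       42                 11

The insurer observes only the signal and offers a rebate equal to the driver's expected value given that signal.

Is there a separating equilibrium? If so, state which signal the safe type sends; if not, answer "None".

None

Try safe → high deductible, risky → low deductible:
  Under separation the insurer infers type exactly: high deductible → safe (pays 124), low deductible → risky (pays 63).
  Safe: high deductible gives 124 − 28 = 96; low deductible gives 63 − 10 = 53. No deviation. ✓
  Risky: low deductible gives 63 − 11 = 52; high deductible gives 124 − 42 = 82. Would deviate. ✗
Try safe → low deductible, risky → high deductible:
  Under separation the insurer infers type exactly: low deductible → safe (pays 124), high deductible → risky (pays 63).
  Safe: low deductible gives 124 − 10 = 114; high deductible gives 63 − 28 = 35. No deviation. ✓
  Risky: high deductible gives 63 − 42 = 21; low deductible gives 124 − 11 = 113. Would deviate. ✗
Neither assignment is incentive-compatible.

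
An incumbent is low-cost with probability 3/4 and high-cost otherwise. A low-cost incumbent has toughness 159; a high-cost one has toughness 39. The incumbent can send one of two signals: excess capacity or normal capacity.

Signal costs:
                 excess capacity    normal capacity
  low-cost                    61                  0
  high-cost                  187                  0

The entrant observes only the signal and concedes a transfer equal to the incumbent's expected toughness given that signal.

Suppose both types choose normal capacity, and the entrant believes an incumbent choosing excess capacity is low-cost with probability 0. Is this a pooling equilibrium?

Yes

On the equilibrium path (normal capacity) the entrant holds the prior 3/4 and pays 3/4·159 + 1/4·39 = 129. Off-path (excess capacity) belief 0 gives 0·159 + 1·39 = 39.
Low-cost: normal capacity gives 129 − 0 = 129; excess capacity gives 39 − 61 = -22. Stays. ✓
High-cost: normal capacity gives 129 − 0 = 129; excess capacity gives 39 − 187 = -148. Stays. ✓
Beliefs are Bayes-consistent on-path and both types best-respond.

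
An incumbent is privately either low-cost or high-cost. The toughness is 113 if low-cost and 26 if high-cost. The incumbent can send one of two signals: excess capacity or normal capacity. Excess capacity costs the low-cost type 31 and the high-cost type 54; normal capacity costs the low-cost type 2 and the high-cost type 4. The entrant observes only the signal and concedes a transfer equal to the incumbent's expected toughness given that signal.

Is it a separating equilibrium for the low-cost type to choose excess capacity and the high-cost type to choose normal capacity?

Under separation the entrant infers type exactly: excess capacity → low-cost (pays 113), normal capacity → high-cost (pays 26).
Low-cost: excess capacity gives 113 − 31 = 82; normal capacity gives 26 − 2 = 24. No deviation. ✓
High-cost: normal capacity gives 26 − 4 = 22; excess capacity gives 113 − 54 = 59. Would deviate. ✗

No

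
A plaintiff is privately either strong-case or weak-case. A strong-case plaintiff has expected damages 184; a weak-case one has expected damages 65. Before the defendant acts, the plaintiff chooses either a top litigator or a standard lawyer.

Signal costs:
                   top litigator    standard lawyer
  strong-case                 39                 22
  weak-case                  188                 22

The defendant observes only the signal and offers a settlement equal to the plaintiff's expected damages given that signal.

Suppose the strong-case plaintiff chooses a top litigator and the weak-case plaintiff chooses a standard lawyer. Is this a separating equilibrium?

If types separate, top litigator earns payment 184 and standard lawyer earns 65.
Strong-case: top litigator gives 184 − 39 = 145; standard lawyer gives 65 − 22 = 43. No deviation. ✓
Weak-case: standard lawyer gives 65 − 22 = 43; top litigator gives 184 − 188 = -4. No deviation. ✓
Both incentive constraints hold.

Yes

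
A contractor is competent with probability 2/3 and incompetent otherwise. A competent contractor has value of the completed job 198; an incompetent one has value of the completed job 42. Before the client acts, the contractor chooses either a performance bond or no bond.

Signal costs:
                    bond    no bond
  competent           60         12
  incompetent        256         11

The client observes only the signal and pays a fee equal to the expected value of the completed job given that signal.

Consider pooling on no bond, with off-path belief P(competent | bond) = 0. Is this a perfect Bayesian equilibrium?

On the equilibrium path (no bond) the client holds the prior 2/3 and pays 2/3·198 + 1/3·42 = 146. Off-path (bond) belief 0 gives 0·198 + 1·42 = 42.
Competent: no bond gives 146 − 12 = 134; bond gives 42 − 60 = -18. Stays. ✓
Incompetent: no bond gives 146 − 11 = 135; bond gives 42 − 256 = -214. Stays. ✓
Beliefs are Bayes-consistent on-path and both types best-respond.

Yes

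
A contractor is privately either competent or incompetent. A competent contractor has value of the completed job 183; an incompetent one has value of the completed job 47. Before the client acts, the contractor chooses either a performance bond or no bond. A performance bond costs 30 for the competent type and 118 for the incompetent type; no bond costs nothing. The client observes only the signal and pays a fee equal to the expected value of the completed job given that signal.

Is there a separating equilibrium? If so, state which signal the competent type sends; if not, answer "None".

None

Try competent → bond, incompetent → no bond:
  Under separation the client infers type exactly: bond → competent (pays 183), no bond → incompetent (pays 47).
  Competent: bond gives 183 − 30 = 153; no bond gives 47 − 0 = 47. No deviation. ✓
  Incompetent: no bond gives 47 − 0 = 47; bond gives 183 − 118 = 65. Would deviate. ✗
Try competent → no bond, incompetent → bond:
  Under separation the client infers type exactly: no bond → competent (pays 183), bond → incompetent (pays 47).
  Competent: no bond gives 183 − 0 = 183; bond gives 47 − 30 = 17. No deviation. ✓
  Incompetent: bond gives 47 − 118 = -71; no bond gives 183 − 0 = 183. Would deviate. ✗
Neither assignment is incentive-compatible.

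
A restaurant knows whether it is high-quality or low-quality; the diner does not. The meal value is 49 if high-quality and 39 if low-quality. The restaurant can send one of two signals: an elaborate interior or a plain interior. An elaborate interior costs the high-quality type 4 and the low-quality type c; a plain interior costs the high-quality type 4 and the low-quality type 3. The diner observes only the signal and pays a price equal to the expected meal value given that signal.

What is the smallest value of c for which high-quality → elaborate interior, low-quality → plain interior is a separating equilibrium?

13

Under separation: elaborate interior → high-quality (pays 49); plain interior → low-quality (pays 39).
High-quality: 49 − 4 = 45 ≥ 39 − 4 = 35. Holds regardless of c. ✓
Low-quality: 39 − 3 ≥ 49 − c, so c ≥ 49 − 36 = 13.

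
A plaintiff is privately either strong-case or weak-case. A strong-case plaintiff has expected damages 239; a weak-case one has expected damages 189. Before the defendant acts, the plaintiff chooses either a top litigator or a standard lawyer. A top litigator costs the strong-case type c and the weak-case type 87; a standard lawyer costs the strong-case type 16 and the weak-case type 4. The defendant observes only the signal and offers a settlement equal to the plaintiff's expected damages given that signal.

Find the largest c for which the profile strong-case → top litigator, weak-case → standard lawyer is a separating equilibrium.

Under separation: top litigator → strong-case (pays 239); standard lawyer → weak-case (pays 189).
Weak-case: 189 − 4 = 185 ≥ 239 − 87 = 152. Holds regardless of c. ✓
Strong-case: 239 − c ≥ 189 − 16, so c ≤ 239 − 173 = 66.

66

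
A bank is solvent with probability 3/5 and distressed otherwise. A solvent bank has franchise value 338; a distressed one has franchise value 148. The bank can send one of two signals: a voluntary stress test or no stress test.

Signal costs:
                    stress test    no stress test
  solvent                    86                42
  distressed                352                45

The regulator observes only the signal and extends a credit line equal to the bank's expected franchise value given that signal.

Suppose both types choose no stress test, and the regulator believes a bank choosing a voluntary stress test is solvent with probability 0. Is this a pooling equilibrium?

At the pooled signal (no stress test) the regulator holds the prior 3/5 and pays 3/5·338 + 2/5·148 = 262. Off-path (stress test) belief 0 gives 0·338 + 1·148 = 148.
Solvent: no stress test gives 262 − 42 = 220; stress test gives 148 − 86 = 62. Stays. ✓
Distressed: no stress test gives 262 − 45 = 217; stress test gives 148 − 352 = -204. Stays. ✓

Yes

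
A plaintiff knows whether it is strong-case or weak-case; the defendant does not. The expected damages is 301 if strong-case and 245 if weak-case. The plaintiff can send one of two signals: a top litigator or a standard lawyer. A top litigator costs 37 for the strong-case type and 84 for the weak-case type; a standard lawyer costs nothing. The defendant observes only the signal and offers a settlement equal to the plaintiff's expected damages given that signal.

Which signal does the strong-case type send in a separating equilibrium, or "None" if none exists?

top litigator

Try strong-case → top litigator, weak-case → standard lawyer:
  Under separation the defendant infers type exactly: top litigator → strong-case (pays 301), standard lawyer → weak-case (pays 245).
  Strong-case: top litigator gives 301 − 37 = 264; standard lawyer gives 245 − 0 = 245. No deviation. ✓
  Weak-case: standard lawyer gives 245 − 0 = 245; top litigator gives 301 − 84 = 217. No deviation. ✓
Both hold — the strong-case type sends top litigator.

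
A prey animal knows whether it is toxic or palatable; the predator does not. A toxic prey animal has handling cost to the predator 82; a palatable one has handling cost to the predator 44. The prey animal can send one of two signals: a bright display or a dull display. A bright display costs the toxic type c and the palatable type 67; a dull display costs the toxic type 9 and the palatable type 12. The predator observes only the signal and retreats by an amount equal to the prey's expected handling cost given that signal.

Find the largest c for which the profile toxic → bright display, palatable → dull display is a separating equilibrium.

47

Under separation: bright display → toxic (pays 82); dull display → palatable (pays 44).
Palatable: 44 − 12 = 32 ≥ 82 − 67 = 15. Holds regardless of c. ✓
Toxic: 82 − c ≥ 44 − 9, so c ≤ 82 − 35 = 47.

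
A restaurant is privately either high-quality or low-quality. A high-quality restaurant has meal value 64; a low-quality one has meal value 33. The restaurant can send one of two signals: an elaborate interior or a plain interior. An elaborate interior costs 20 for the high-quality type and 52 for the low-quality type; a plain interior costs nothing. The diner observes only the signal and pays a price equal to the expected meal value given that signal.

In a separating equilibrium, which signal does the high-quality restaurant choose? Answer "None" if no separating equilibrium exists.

elaborate interior

Try high-quality → elaborate interior, low-quality → plain interior:
  Under separation the diner infers type exactly: elaborate interior → high-quality (pays 64), plain interior → low-quality (pays 33).
  High-quality: elaborate interior gives 64 − 20 = 44; plain interior gives 33 − 0 = 33. No deviation. ✓
  Low-quality: plain interior gives 33 − 0 = 33; elaborate interior gives 64 − 52 = 12. No deviation. ✓
Both hold — the high-quality type sends elaborate interior.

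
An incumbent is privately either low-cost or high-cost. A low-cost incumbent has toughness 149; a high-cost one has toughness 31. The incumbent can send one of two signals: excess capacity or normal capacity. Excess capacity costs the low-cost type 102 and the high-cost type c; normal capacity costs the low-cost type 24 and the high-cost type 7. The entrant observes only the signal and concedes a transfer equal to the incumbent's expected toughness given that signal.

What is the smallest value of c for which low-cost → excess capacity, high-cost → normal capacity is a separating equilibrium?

Under separation: excess capacity → low-cost (pays 149); normal capacity → high-cost (pays 31).
Low-cost: 149 − 102 = 47 ≥ 31 − 24 = 7. Holds regardless of c. ✓
High-cost: 31 − 7 ≥ 149 − c, so c ≥ 149 − 24 = 125.

125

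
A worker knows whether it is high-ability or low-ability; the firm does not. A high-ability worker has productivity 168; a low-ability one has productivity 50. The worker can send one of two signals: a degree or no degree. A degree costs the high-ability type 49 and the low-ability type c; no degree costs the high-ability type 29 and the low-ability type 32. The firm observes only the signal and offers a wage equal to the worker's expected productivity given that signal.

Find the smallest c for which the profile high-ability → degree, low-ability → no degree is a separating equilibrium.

Under separation: degree → high-ability (pays 168); no degree → low-ability (pays 50).
High-ability: 168 − 49 = 119 ≥ 50 − 29 = 21. Holds regardless of c. ✓
Low-ability: 50 − 32 ≥ 168 − c, so c ≥ 168 − 18 = 150.

150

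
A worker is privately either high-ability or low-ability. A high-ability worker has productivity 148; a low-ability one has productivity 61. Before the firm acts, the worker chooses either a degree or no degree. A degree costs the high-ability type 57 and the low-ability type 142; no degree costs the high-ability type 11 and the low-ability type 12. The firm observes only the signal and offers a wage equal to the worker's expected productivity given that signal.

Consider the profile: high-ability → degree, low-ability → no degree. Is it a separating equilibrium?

If types separate, degree earns payment 148 and no degree earns 61.
High-ability: degree gives 148 − 57 = 91; no degree gives 61 − 11 = 50. No deviation. ✓
Low-ability: no degree gives 61 − 12 = 49; degree gives 148 − 142 = 6. No deviation. ✓
Both incentive constraints hold.

Yes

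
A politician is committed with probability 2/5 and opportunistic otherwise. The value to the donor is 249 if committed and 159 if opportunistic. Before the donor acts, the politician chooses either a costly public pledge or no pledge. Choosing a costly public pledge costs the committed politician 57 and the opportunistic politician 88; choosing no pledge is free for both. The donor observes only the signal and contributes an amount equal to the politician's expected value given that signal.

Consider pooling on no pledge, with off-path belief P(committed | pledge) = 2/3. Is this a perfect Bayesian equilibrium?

At the pooled signal (no pledge) the donor holds the prior 2/5 and pays 2/5·249 + 3/5·159 = 195. Off-path (pledge) belief 2/3 gives 2/3·249 + 1/3·159 = 219.
Committed: no pledge gives 195 − 0 = 195; pledge gives 219 − 57 = 162. Stays. ✓
Opportunistic: no pledge gives 195 − 0 = 195; pledge gives 219 − 88 = 131. Stays. ✓

Yes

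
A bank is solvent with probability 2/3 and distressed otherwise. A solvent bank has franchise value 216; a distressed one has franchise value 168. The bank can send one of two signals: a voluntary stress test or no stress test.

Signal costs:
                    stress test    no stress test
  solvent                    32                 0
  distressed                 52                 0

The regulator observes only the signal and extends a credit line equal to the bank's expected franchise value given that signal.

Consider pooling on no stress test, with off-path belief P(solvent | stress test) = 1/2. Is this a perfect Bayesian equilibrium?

At the pooled signal (no stress test) the regulator holds the prior 2/3 and pays 2/3·216 + 1/3·168 = 200. Off-path (stress test) belief 1/2 gives 1/2·216 + 1/2·168 = 192.
Solvent: no stress test gives 200 − 0 = 200; stress test gives 192 − 32 = 160. Stays. ✓
Distressed: no stress test gives 200 − 0 = 200; stress test gives 192 − 52 = 140. Stays. ✓

Yes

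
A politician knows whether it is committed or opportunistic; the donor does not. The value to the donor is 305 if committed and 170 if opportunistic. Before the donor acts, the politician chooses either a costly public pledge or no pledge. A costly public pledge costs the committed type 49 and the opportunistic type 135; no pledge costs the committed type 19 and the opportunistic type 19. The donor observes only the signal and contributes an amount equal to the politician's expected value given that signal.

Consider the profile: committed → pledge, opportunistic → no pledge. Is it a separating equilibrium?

If types separate, pledge earns payment 305 and no pledge earns 170.
Committed: pledge gives 305 − 49 = 256; no pledge gives 170 − 19 = 151. No deviation. ✓
Opportunistic: no pledge gives 170 − 19 = 151; pledge gives 305 − 135 = 170. Would deviate. ✗

No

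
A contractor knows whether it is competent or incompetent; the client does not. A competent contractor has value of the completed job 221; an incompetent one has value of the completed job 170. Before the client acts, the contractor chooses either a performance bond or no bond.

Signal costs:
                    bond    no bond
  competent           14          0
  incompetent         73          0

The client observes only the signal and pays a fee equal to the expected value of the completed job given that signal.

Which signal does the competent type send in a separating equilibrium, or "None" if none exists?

Try competent → bond, incompetent → no bond:
  Under separation the client infers type exactly: bond → competent (pays 221), no bond → incompetent (pays 170).
  Competent: bond gives 221 − 14 = 207; no bond gives 170 − 0 = 170. No deviation. ✓
  Incompetent: no bond gives 170 − 0 = 170; bond gives 221 − 73 = 148. No deviation. ✓
Both hold — the competent type sends bond.

bond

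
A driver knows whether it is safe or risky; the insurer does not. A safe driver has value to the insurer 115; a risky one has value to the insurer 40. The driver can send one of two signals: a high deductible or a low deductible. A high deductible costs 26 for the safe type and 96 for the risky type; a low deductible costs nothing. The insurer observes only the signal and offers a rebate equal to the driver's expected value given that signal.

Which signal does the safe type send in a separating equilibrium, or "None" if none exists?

Try safe → high deductible, risky → low deductible:
  If types separate, high deductible earns payment 115 and low deductible earns 40.
  Safe: high deductible gives 115 − 26 = 89; low deductible gives 40 − 0 = 40. No deviation. ✓
  Risky: low deductible gives 40 − 0 = 40; high deductible gives 115 − 96 = 19. No deviation. ✓
Both hold — the safe type sends high deductible.

high deductible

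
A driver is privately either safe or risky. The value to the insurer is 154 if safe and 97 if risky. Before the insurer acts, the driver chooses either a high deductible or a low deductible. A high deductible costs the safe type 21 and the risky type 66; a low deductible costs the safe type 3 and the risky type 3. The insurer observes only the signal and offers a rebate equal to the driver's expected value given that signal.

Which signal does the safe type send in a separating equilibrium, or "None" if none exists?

high deductible

Try safe → high deductible, risky → low deductible:
  Under separation the insurer infers type exactly: high deductible → safe (pays 154), low deductible → risky (pays 97).
  Safe: high deductible gives 154 − 21 = 133; low deductible gives 97 − 3 = 94. No deviation. ✓
  Risky: low deductible gives 97 − 3 = 94; high deductible gives 154 − 66 = 88. No deviation. ✓
Both hold — the safe type sends high deductible.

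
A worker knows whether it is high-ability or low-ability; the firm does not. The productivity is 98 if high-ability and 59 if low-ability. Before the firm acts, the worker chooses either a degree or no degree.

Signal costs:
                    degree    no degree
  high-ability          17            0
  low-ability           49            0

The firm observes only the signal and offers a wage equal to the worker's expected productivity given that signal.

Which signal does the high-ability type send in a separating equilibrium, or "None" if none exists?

degree

Try high-ability → degree, low-ability → no degree:
  If types separate, degree earns payment 98 and no degree earns 59.
  High-ability: degree gives 98 − 17 = 81; no degree gives 59 − 0 = 59. No deviation. ✓
  Low-ability: no degree gives 59 − 0 = 59; degree gives 98 − 49 = 49. No deviation. ✓
Both hold — the high-ability type sends degree.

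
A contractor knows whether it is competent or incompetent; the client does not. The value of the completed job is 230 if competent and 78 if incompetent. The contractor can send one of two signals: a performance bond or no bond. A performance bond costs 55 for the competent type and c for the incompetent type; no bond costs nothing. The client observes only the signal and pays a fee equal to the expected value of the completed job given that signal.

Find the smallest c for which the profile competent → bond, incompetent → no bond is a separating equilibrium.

Under separation: bond → competent (pays 230); no bond → incompetent (pays 78).
Competent: 230 − 55 = 175 ≥ 78 − 0 = 78. Holds regardless of c. ✓
Incompetent: 78 − 0 ≥ 230 − c, so c ≥ 230 − 78 = 152.

152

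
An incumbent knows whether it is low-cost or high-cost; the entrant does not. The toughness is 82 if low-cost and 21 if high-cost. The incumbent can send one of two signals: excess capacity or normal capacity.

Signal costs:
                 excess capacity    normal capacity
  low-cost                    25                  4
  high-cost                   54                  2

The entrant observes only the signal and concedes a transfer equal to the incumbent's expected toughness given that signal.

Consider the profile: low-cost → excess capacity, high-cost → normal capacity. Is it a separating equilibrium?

No

If types separate, excess capacity earns payment 82 and normal capacity earns 21.
Low-cost: excess capacity gives 82 − 25 = 57; normal capacity gives 21 − 4 = 17. No deviation. ✓
High-cost: normal capacity gives 21 − 2 = 19; excess capacity gives 82 − 54 = 28. Would deviate. ✗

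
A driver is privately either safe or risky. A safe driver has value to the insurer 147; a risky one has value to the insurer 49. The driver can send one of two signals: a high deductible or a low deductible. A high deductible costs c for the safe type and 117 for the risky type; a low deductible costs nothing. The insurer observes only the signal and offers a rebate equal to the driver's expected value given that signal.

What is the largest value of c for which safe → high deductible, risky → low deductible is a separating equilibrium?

98

Under separation: high deductible → safe (pays 147); low deductible → risky (pays 49).
Risky: 49 − 0 = 49 ≥ 147 − 117 = 30. Holds regardless of c. ✓
Safe: 147 − c ≥ 49 − 0, so c ≤ 147 − 49 = 98.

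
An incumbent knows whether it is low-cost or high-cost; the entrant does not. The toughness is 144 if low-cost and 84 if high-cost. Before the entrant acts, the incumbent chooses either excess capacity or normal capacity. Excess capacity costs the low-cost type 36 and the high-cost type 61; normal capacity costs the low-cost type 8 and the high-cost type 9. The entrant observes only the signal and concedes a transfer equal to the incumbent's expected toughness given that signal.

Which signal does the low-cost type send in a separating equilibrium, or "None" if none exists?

Try low-cost → excess capacity, high-cost → normal capacity:
  If types separate, excess capacity earns payment 144 and normal capacity earns 84.
  Low-cost: excess capacity gives 144 − 36 = 108; normal capacity gives 84 − 8 = 76. No deviation. ✓
  High-cost: normal capacity gives 84 − 9 = 75; excess capacity gives 144 − 61 = 83. Would deviate. ✗
Try low-cost → normal capacity, high-cost → excess capacity:
  If types separate, normal capacity earns payment 144 and excess capacity earns 84.
  Low-cost: normal capacity gives 144 − 8 = 136; excess capacity gives 84 − 36 = 48. No deviation. ✓
  High-cost: excess capacity gives 84 − 61 = 23; normal capacity gives 144 − 9 = 135. Would deviate. ✗
Neither assignment is incentive-compatible.

None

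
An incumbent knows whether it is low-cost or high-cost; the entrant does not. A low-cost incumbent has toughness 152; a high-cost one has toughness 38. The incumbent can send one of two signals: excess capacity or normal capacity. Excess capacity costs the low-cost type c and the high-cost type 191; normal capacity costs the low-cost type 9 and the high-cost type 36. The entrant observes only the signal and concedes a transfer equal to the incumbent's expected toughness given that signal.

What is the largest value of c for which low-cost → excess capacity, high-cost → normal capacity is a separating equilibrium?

123

Under separation: excess capacity → low-cost (pays 152); normal capacity → high-cost (pays 38).
High-cost: 38 − 36 = 2 ≥ 152 − 191 = -39. Holds regardless of c. ✓
Low-cost: 152 − c ≥ 38 − 9, so c ≤ 152 − 29 = 123.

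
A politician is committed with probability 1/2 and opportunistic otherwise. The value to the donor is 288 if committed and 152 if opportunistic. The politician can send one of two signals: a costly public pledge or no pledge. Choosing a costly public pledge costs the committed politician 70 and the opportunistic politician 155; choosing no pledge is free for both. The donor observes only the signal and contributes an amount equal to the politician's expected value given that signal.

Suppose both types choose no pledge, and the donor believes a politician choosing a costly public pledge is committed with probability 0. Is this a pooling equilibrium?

Yes

At the pooled signal (no pledge) the donor holds the prior 1/2 and pays 1/2·288 + 1/2·152 = 220. Off-path (pledge) belief 0 gives 0·288 + 1·152 = 152.
Committed: no pledge gives 220 − 0 = 220; pledge gives 152 − 70 = 82. Stays. ✓
Opportunistic: no pledge gives 220 − 0 = 220; pledge gives 152 − 155 = -3. Stays. ✓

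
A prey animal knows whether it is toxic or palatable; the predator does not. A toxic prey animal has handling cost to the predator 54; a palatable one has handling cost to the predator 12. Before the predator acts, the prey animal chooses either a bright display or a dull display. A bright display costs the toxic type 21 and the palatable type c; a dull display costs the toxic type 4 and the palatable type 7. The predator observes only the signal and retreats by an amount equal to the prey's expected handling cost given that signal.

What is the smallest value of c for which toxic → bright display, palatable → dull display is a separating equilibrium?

49

Under separation: bright display → toxic (pays 54); dull display → palatable (pays 12).
Toxic: 54 − 21 = 33 ≥ 12 − 4 = 8. Holds regardless of c. ✓
Palatable: 12 − 7 ≥ 54 − c, so c ≥ 54 − 5 = 49.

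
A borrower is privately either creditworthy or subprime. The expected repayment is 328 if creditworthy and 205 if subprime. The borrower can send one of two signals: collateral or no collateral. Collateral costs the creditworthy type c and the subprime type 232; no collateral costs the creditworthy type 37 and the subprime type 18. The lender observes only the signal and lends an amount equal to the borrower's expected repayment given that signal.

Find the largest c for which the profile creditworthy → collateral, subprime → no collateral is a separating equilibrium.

Under separation: collateral → creditworthy (pays 328); no collateral → subprime (pays 205).
Subprime: 205 − 18 = 187 ≥ 328 − 232 = 96. Holds regardless of c. ✓
Creditworthy: 328 − c ≥ 205 − 37, so c ≤ 328 − 168 = 160.

160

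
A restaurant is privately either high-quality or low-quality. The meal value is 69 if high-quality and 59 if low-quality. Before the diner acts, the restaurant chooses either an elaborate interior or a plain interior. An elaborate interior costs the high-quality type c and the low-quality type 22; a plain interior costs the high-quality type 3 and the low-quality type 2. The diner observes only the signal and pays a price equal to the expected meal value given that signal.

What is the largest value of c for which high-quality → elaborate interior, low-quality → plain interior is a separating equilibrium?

Under separation: elaborate interior → high-quality (pays 69); plain interior → low-quality (pays 59).
Low-quality: 59 − 2 = 57 ≥ 69 − 22 = 47. Holds regardless of c. ✓
High-quality: 69 − c ≥ 59 − 3, so c ≤ 69 − 56 = 13.

13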